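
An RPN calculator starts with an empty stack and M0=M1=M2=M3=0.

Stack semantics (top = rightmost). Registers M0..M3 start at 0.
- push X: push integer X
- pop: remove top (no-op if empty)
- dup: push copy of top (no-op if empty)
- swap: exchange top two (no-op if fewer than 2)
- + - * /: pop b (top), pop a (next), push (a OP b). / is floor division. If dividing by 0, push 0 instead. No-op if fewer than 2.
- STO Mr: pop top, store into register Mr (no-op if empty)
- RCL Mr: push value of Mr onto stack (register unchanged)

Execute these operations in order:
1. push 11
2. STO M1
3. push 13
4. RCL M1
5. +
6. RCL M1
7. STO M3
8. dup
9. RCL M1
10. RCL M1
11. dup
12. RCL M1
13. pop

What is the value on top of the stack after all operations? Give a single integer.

Answer: 11

Derivation:
After op 1 (push 11): stack=[11] mem=[0,0,0,0]
After op 2 (STO M1): stack=[empty] mem=[0,11,0,0]
After op 3 (push 13): stack=[13] mem=[0,11,0,0]
After op 4 (RCL M1): stack=[13,11] mem=[0,11,0,0]
After op 5 (+): stack=[24] mem=[0,11,0,0]
After op 6 (RCL M1): stack=[24,11] mem=[0,11,0,0]
After op 7 (STO M3): stack=[24] mem=[0,11,0,11]
After op 8 (dup): stack=[24,24] mem=[0,11,0,11]
After op 9 (RCL M1): stack=[24,24,11] mem=[0,11,0,11]
After op 10 (RCL M1): stack=[24,24,11,11] mem=[0,11,0,11]
After op 11 (dup): stack=[24,24,11,11,11] mem=[0,11,0,11]
After op 12 (RCL M1): stack=[24,24,11,11,11,11] mem=[0,11,0,11]
After op 13 (pop): stack=[24,24,11,11,11] mem=[0,11,0,11]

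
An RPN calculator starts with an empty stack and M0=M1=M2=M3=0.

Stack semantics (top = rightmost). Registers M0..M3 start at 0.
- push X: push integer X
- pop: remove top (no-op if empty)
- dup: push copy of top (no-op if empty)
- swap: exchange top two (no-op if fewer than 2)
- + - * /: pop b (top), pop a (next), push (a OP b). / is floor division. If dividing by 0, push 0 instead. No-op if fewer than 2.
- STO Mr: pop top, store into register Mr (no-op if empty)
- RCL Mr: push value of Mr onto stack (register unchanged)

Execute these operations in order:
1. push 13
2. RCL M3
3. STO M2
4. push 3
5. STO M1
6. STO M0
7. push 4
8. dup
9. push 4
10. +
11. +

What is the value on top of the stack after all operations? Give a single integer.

Answer: 12

Derivation:
After op 1 (push 13): stack=[13] mem=[0,0,0,0]
After op 2 (RCL M3): stack=[13,0] mem=[0,0,0,0]
After op 3 (STO M2): stack=[13] mem=[0,0,0,0]
After op 4 (push 3): stack=[13,3] mem=[0,0,0,0]
After op 5 (STO M1): stack=[13] mem=[0,3,0,0]
After op 6 (STO M0): stack=[empty] mem=[13,3,0,0]
After op 7 (push 4): stack=[4] mem=[13,3,0,0]
After op 8 (dup): stack=[4,4] mem=[13,3,0,0]
After op 9 (push 4): stack=[4,4,4] mem=[13,3,0,0]
After op 10 (+): stack=[4,8] mem=[13,3,0,0]
After op 11 (+): stack=[12] mem=[13,3,0,0]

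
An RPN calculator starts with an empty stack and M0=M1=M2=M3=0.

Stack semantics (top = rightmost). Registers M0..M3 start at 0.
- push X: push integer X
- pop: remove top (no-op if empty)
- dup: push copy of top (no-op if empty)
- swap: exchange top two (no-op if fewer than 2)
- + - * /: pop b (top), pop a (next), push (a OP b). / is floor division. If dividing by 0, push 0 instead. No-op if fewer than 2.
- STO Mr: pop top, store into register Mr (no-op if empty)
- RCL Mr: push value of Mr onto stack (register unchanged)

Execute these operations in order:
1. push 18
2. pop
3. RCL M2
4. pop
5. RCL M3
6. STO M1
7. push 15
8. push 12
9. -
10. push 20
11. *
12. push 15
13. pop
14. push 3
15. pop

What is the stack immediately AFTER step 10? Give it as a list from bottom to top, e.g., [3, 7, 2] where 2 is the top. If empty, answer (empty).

After op 1 (push 18): stack=[18] mem=[0,0,0,0]
After op 2 (pop): stack=[empty] mem=[0,0,0,0]
After op 3 (RCL M2): stack=[0] mem=[0,0,0,0]
After op 4 (pop): stack=[empty] mem=[0,0,0,0]
After op 5 (RCL M3): stack=[0] mem=[0,0,0,0]
After op 6 (STO M1): stack=[empty] mem=[0,0,0,0]
After op 7 (push 15): stack=[15] mem=[0,0,0,0]
After op 8 (push 12): stack=[15,12] mem=[0,0,0,0]
After op 9 (-): stack=[3] mem=[0,0,0,0]
After op 10 (push 20): stack=[3,20] mem=[0,0,0,0]

[3, 20]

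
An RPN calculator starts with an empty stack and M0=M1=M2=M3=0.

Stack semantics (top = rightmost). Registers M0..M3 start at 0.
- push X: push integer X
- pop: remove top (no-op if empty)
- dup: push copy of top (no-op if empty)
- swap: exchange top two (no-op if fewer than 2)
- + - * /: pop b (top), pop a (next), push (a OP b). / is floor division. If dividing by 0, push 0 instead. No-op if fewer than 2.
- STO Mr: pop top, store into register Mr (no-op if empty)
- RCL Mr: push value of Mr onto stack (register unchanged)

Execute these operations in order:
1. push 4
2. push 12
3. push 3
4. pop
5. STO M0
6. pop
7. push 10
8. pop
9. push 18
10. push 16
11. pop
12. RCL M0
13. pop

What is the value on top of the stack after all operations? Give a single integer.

Answer: 18

Derivation:
After op 1 (push 4): stack=[4] mem=[0,0,0,0]
After op 2 (push 12): stack=[4,12] mem=[0,0,0,0]
After op 3 (push 3): stack=[4,12,3] mem=[0,0,0,0]
After op 4 (pop): stack=[4,12] mem=[0,0,0,0]
After op 5 (STO M0): stack=[4] mem=[12,0,0,0]
After op 6 (pop): stack=[empty] mem=[12,0,0,0]
After op 7 (push 10): stack=[10] mem=[12,0,0,0]
After op 8 (pop): stack=[empty] mem=[12,0,0,0]
After op 9 (push 18): stack=[18] mem=[12,0,0,0]
After op 10 (push 16): stack=[18,16] mem=[12,0,0,0]
After op 11 (pop): stack=[18] mem=[12,0,0,0]
After op 12 (RCL M0): stack=[18,12] mem=[12,0,0,0]
After op 13 (pop): stack=[18] mem=[12,0,0,0]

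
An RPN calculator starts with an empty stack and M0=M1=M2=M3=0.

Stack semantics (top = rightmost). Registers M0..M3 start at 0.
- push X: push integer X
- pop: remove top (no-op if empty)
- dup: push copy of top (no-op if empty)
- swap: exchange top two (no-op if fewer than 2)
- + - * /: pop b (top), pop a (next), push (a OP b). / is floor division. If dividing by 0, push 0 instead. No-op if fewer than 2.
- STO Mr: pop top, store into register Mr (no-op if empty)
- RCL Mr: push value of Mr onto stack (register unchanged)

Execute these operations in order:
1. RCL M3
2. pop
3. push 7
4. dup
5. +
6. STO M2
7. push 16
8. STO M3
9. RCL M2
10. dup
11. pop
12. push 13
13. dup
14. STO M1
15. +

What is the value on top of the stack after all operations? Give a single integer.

After op 1 (RCL M3): stack=[0] mem=[0,0,0,0]
After op 2 (pop): stack=[empty] mem=[0,0,0,0]
After op 3 (push 7): stack=[7] mem=[0,0,0,0]
After op 4 (dup): stack=[7,7] mem=[0,0,0,0]
After op 5 (+): stack=[14] mem=[0,0,0,0]
After op 6 (STO M2): stack=[empty] mem=[0,0,14,0]
After op 7 (push 16): stack=[16] mem=[0,0,14,0]
After op 8 (STO M3): stack=[empty] mem=[0,0,14,16]
After op 9 (RCL M2): stack=[14] mem=[0,0,14,16]
After op 10 (dup): stack=[14,14] mem=[0,0,14,16]
After op 11 (pop): stack=[14] mem=[0,0,14,16]
After op 12 (push 13): stack=[14,13] mem=[0,0,14,16]
After op 13 (dup): stack=[14,13,13] mem=[0,0,14,16]
After op 14 (STO M1): stack=[14,13] mem=[0,13,14,16]
After op 15 (+): stack=[27] mem=[0,13,14,16]

Answer: 27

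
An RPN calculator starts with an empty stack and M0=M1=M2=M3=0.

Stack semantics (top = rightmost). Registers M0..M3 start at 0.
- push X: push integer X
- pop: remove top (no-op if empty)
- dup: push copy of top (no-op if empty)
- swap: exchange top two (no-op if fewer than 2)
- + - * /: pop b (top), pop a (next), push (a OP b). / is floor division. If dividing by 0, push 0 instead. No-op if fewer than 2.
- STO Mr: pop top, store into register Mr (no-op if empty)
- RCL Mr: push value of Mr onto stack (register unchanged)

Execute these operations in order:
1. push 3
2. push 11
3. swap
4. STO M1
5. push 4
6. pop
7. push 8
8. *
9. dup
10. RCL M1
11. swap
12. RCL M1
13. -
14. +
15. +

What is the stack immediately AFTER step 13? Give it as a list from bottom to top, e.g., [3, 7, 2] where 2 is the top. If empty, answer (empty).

After op 1 (push 3): stack=[3] mem=[0,0,0,0]
After op 2 (push 11): stack=[3,11] mem=[0,0,0,0]
After op 3 (swap): stack=[11,3] mem=[0,0,0,0]
After op 4 (STO M1): stack=[11] mem=[0,3,0,0]
After op 5 (push 4): stack=[11,4] mem=[0,3,0,0]
After op 6 (pop): stack=[11] mem=[0,3,0,0]
After op 7 (push 8): stack=[11,8] mem=[0,3,0,0]
After op 8 (*): stack=[88] mem=[0,3,0,0]
After op 9 (dup): stack=[88,88] mem=[0,3,0,0]
After op 10 (RCL M1): stack=[88,88,3] mem=[0,3,0,0]
After op 11 (swap): stack=[88,3,88] mem=[0,3,0,0]
After op 12 (RCL M1): stack=[88,3,88,3] mem=[0,3,0,0]
After op 13 (-): stack=[88,3,85] mem=[0,3,0,0]

[88, 3, 85]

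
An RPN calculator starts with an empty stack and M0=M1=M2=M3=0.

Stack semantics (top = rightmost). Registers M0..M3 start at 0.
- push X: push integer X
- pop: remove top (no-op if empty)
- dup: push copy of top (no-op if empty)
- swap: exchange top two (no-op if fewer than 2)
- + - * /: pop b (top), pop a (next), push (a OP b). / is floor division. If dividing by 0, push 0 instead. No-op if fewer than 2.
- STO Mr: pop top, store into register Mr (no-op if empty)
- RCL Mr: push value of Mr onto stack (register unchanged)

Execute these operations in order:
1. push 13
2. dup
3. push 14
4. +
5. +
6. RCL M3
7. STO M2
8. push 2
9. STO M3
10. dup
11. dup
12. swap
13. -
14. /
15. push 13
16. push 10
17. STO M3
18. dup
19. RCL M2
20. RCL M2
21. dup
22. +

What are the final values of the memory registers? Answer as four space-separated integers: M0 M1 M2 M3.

After op 1 (push 13): stack=[13] mem=[0,0,0,0]
After op 2 (dup): stack=[13,13] mem=[0,0,0,0]
After op 3 (push 14): stack=[13,13,14] mem=[0,0,0,0]
After op 4 (+): stack=[13,27] mem=[0,0,0,0]
After op 5 (+): stack=[40] mem=[0,0,0,0]
After op 6 (RCL M3): stack=[40,0] mem=[0,0,0,0]
After op 7 (STO M2): stack=[40] mem=[0,0,0,0]
After op 8 (push 2): stack=[40,2] mem=[0,0,0,0]
After op 9 (STO M3): stack=[40] mem=[0,0,0,2]
After op 10 (dup): stack=[40,40] mem=[0,0,0,2]
After op 11 (dup): stack=[40,40,40] mem=[0,0,0,2]
After op 12 (swap): stack=[40,40,40] mem=[0,0,0,2]
After op 13 (-): stack=[40,0] mem=[0,0,0,2]
After op 14 (/): stack=[0] mem=[0,0,0,2]
After op 15 (push 13): stack=[0,13] mem=[0,0,0,2]
After op 16 (push 10): stack=[0,13,10] mem=[0,0,0,2]
After op 17 (STO M3): stack=[0,13] mem=[0,0,0,10]
After op 18 (dup): stack=[0,13,13] mem=[0,0,0,10]
After op 19 (RCL M2): stack=[0,13,13,0] mem=[0,0,0,10]
After op 20 (RCL M2): stack=[0,13,13,0,0] mem=[0,0,0,10]
After op 21 (dup): stack=[0,13,13,0,0,0] mem=[0,0,0,10]
After op 22 (+): stack=[0,13,13,0,0] mem=[0,0,0,10]

Answer: 0 0 0 10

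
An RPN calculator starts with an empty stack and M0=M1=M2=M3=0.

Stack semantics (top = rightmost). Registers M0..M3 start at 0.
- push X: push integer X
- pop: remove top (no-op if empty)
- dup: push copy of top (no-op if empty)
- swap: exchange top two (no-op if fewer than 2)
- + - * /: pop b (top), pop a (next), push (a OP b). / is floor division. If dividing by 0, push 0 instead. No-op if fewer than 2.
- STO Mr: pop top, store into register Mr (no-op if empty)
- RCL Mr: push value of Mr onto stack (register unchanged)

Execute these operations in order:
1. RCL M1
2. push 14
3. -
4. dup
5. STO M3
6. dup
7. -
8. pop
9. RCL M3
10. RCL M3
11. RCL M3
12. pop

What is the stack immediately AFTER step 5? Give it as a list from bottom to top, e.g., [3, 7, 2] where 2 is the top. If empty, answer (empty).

After op 1 (RCL M1): stack=[0] mem=[0,0,0,0]
After op 2 (push 14): stack=[0,14] mem=[0,0,0,0]
After op 3 (-): stack=[-14] mem=[0,0,0,0]
After op 4 (dup): stack=[-14,-14] mem=[0,0,0,0]
After op 5 (STO M3): stack=[-14] mem=[0,0,0,-14]

[-14]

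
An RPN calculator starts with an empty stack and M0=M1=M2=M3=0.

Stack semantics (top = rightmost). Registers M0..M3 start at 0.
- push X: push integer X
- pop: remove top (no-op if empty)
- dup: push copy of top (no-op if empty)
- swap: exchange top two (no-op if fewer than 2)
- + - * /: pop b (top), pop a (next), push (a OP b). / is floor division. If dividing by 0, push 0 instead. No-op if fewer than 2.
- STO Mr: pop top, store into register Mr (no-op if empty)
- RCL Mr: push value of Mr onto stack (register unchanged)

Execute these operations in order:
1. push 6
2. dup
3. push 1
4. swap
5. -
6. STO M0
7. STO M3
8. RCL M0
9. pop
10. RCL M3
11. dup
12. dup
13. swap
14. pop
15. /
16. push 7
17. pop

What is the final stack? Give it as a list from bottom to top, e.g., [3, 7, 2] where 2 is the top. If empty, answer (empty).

Answer: [1]

Derivation:
After op 1 (push 6): stack=[6] mem=[0,0,0,0]
After op 2 (dup): stack=[6,6] mem=[0,0,0,0]
After op 3 (push 1): stack=[6,6,1] mem=[0,0,0,0]
After op 4 (swap): stack=[6,1,6] mem=[0,0,0,0]
After op 5 (-): stack=[6,-5] mem=[0,0,0,0]
After op 6 (STO M0): stack=[6] mem=[-5,0,0,0]
After op 7 (STO M3): stack=[empty] mem=[-5,0,0,6]
After op 8 (RCL M0): stack=[-5] mem=[-5,0,0,6]
After op 9 (pop): stack=[empty] mem=[-5,0,0,6]
After op 10 (RCL M3): stack=[6] mem=[-5,0,0,6]
After op 11 (dup): stack=[6,6] mem=[-5,0,0,6]
After op 12 (dup): stack=[6,6,6] mem=[-5,0,0,6]
After op 13 (swap): stack=[6,6,6] mem=[-5,0,0,6]
After op 14 (pop): stack=[6,6] mem=[-5,0,0,6]
After op 15 (/): stack=[1] mem=[-5,0,0,6]
After op 16 (push 7): stack=[1,7] mem=[-5,0,0,6]
After op 17 (pop): stack=[1] mem=[-5,0,0,6]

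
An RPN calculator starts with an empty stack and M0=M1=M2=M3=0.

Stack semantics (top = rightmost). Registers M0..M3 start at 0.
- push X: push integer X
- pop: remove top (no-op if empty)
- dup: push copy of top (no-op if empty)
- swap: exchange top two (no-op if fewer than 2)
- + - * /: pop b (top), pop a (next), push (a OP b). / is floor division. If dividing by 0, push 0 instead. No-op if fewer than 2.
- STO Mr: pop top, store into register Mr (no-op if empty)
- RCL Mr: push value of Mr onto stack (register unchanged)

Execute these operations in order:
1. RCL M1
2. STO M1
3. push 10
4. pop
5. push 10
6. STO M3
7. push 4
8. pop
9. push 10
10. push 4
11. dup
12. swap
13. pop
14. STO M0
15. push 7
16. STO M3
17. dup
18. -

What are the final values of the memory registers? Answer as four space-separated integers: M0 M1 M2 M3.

After op 1 (RCL M1): stack=[0] mem=[0,0,0,0]
After op 2 (STO M1): stack=[empty] mem=[0,0,0,0]
After op 3 (push 10): stack=[10] mem=[0,0,0,0]
After op 4 (pop): stack=[empty] mem=[0,0,0,0]
After op 5 (push 10): stack=[10] mem=[0,0,0,0]
After op 6 (STO M3): stack=[empty] mem=[0,0,0,10]
After op 7 (push 4): stack=[4] mem=[0,0,0,10]
After op 8 (pop): stack=[empty] mem=[0,0,0,10]
After op 9 (push 10): stack=[10] mem=[0,0,0,10]
After op 10 (push 4): stack=[10,4] mem=[0,0,0,10]
After op 11 (dup): stack=[10,4,4] mem=[0,0,0,10]
After op 12 (swap): stack=[10,4,4] mem=[0,0,0,10]
After op 13 (pop): stack=[10,4] mem=[0,0,0,10]
After op 14 (STO M0): stack=[10] mem=[4,0,0,10]
After op 15 (push 7): stack=[10,7] mem=[4,0,0,10]
After op 16 (STO M3): stack=[10] mem=[4,0,0,7]
After op 17 (dup): stack=[10,10] mem=[4,0,0,7]
After op 18 (-): stack=[0] mem=[4,0,0,7]

Answer: 4 0 0 7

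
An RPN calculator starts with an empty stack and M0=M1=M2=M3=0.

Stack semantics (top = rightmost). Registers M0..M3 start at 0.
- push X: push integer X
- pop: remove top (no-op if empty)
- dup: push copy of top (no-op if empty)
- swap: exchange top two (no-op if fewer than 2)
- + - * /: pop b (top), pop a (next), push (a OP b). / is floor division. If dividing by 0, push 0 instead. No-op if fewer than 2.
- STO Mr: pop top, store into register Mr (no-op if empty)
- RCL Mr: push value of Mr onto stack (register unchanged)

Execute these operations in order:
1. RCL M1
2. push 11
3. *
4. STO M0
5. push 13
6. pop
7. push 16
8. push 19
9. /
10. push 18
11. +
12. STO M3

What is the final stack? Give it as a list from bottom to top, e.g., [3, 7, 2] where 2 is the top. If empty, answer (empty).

Answer: (empty)

Derivation:
After op 1 (RCL M1): stack=[0] mem=[0,0,0,0]
After op 2 (push 11): stack=[0,11] mem=[0,0,0,0]
After op 3 (*): stack=[0] mem=[0,0,0,0]
After op 4 (STO M0): stack=[empty] mem=[0,0,0,0]
After op 5 (push 13): stack=[13] mem=[0,0,0,0]
After op 6 (pop): stack=[empty] mem=[0,0,0,0]
After op 7 (push 16): stack=[16] mem=[0,0,0,0]
After op 8 (push 19): stack=[16,19] mem=[0,0,0,0]
After op 9 (/): stack=[0] mem=[0,0,0,0]
After op 10 (push 18): stack=[0,18] mem=[0,0,0,0]
After op 11 (+): stack=[18] mem=[0,0,0,0]
After op 12 (STO M3): stack=[empty] mem=[0,0,0,18]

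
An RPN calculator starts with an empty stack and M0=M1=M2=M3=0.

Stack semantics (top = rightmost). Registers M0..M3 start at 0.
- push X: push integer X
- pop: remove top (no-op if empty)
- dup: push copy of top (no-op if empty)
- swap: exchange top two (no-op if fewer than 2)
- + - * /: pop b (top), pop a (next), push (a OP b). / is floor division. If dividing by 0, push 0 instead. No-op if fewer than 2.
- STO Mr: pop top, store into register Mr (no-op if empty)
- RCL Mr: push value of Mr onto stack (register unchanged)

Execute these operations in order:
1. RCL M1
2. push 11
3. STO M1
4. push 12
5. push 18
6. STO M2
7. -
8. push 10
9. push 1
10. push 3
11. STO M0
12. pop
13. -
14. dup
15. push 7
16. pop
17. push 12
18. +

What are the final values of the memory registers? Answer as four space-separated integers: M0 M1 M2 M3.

Answer: 3 11 18 0

Derivation:
After op 1 (RCL M1): stack=[0] mem=[0,0,0,0]
After op 2 (push 11): stack=[0,11] mem=[0,0,0,0]
After op 3 (STO M1): stack=[0] mem=[0,11,0,0]
After op 4 (push 12): stack=[0,12] mem=[0,11,0,0]
After op 5 (push 18): stack=[0,12,18] mem=[0,11,0,0]
After op 6 (STO M2): stack=[0,12] mem=[0,11,18,0]
After op 7 (-): stack=[-12] mem=[0,11,18,0]
After op 8 (push 10): stack=[-12,10] mem=[0,11,18,0]
After op 9 (push 1): stack=[-12,10,1] mem=[0,11,18,0]
After op 10 (push 3): stack=[-12,10,1,3] mem=[0,11,18,0]
After op 11 (STO M0): stack=[-12,10,1] mem=[3,11,18,0]
After op 12 (pop): stack=[-12,10] mem=[3,11,18,0]
After op 13 (-): stack=[-22] mem=[3,11,18,0]
After op 14 (dup): stack=[-22,-22] mem=[3,11,18,0]
After op 15 (push 7): stack=[-22,-22,7] mem=[3,11,18,0]
After op 16 (pop): stack=[-22,-22] mem=[3,11,18,0]
After op 17 (push 12): stack=[-22,-22,12] mem=[3,11,18,0]
After op 18 (+): stack=[-22,-10] mem=[3,11,18,0]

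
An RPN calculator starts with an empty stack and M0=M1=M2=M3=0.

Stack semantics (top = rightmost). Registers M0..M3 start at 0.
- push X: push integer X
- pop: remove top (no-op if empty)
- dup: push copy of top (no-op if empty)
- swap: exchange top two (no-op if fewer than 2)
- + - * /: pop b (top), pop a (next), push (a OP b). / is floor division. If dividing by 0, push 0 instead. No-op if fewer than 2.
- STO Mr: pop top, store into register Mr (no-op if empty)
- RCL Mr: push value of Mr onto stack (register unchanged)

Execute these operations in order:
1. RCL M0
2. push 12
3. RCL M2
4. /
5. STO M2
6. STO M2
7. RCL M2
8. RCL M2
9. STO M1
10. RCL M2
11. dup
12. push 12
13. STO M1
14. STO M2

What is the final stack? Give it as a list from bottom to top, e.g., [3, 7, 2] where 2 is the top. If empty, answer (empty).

After op 1 (RCL M0): stack=[0] mem=[0,0,0,0]
After op 2 (push 12): stack=[0,12] mem=[0,0,0,0]
After op 3 (RCL M2): stack=[0,12,0] mem=[0,0,0,0]
After op 4 (/): stack=[0,0] mem=[0,0,0,0]
After op 5 (STO M2): stack=[0] mem=[0,0,0,0]
After op 6 (STO M2): stack=[empty] mem=[0,0,0,0]
After op 7 (RCL M2): stack=[0] mem=[0,0,0,0]
After op 8 (RCL M2): stack=[0,0] mem=[0,0,0,0]
After op 9 (STO M1): stack=[0] mem=[0,0,0,0]
After op 10 (RCL M2): stack=[0,0] mem=[0,0,0,0]
After op 11 (dup): stack=[0,0,0] mem=[0,0,0,0]
After op 12 (push 12): stack=[0,0,0,12] mem=[0,0,0,0]
After op 13 (STO M1): stack=[0,0,0] mem=[0,12,0,0]
After op 14 (STO M2): stack=[0,0] mem=[0,12,0,0]

Answer: [0, 0]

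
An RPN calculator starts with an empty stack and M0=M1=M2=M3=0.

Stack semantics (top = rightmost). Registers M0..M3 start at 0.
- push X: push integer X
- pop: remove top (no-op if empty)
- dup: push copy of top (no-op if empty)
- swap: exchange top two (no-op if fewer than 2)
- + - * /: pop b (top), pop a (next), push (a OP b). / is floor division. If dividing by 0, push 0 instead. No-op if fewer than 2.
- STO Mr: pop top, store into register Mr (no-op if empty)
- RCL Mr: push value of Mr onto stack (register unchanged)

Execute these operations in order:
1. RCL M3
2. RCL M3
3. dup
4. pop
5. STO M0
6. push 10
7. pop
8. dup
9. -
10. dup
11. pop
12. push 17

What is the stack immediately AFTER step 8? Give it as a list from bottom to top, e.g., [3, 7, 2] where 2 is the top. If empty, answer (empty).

After op 1 (RCL M3): stack=[0] mem=[0,0,0,0]
After op 2 (RCL M3): stack=[0,0] mem=[0,0,0,0]
After op 3 (dup): stack=[0,0,0] mem=[0,0,0,0]
After op 4 (pop): stack=[0,0] mem=[0,0,0,0]
After op 5 (STO M0): stack=[0] mem=[0,0,0,0]
After op 6 (push 10): stack=[0,10] mem=[0,0,0,0]
After op 7 (pop): stack=[0] mem=[0,0,0,0]
After op 8 (dup): stack=[0,0] mem=[0,0,0,0]

[0, 0]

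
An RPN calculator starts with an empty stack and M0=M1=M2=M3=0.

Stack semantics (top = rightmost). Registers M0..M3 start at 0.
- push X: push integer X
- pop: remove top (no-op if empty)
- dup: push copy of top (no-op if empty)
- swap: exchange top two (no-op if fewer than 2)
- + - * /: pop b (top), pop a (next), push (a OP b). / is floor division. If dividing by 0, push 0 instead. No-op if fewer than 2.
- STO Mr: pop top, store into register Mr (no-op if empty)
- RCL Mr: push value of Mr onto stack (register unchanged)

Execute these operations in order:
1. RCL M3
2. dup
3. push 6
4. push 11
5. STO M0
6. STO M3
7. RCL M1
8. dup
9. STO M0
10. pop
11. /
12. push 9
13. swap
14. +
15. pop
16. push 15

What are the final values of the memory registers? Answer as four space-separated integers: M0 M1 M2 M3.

Answer: 0 0 0 6

Derivation:
After op 1 (RCL M3): stack=[0] mem=[0,0,0,0]
After op 2 (dup): stack=[0,0] mem=[0,0,0,0]
After op 3 (push 6): stack=[0,0,6] mem=[0,0,0,0]
After op 4 (push 11): stack=[0,0,6,11] mem=[0,0,0,0]
After op 5 (STO M0): stack=[0,0,6] mem=[11,0,0,0]
After op 6 (STO M3): stack=[0,0] mem=[11,0,0,6]
After op 7 (RCL M1): stack=[0,0,0] mem=[11,0,0,6]
After op 8 (dup): stack=[0,0,0,0] mem=[11,0,0,6]
After op 9 (STO M0): stack=[0,0,0] mem=[0,0,0,6]
After op 10 (pop): stack=[0,0] mem=[0,0,0,6]
After op 11 (/): stack=[0] mem=[0,0,0,6]
After op 12 (push 9): stack=[0,9] mem=[0,0,0,6]
After op 13 (swap): stack=[9,0] mem=[0,0,0,6]
After op 14 (+): stack=[9] mem=[0,0,0,6]
After op 15 (pop): stack=[empty] mem=[0,0,0,6]
After op 16 (push 15): stack=[15] mem=[0,0,0,6]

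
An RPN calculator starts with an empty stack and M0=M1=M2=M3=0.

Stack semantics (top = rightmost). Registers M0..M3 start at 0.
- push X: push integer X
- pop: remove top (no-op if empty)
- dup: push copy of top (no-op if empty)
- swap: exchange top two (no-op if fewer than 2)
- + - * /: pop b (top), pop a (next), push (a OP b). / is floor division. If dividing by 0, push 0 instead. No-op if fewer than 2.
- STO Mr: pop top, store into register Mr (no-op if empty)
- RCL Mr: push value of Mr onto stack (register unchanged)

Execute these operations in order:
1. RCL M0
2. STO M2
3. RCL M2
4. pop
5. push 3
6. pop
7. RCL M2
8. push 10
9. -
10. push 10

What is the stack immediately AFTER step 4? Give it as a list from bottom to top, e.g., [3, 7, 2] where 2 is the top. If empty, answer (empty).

After op 1 (RCL M0): stack=[0] mem=[0,0,0,0]
After op 2 (STO M2): stack=[empty] mem=[0,0,0,0]
After op 3 (RCL M2): stack=[0] mem=[0,0,0,0]
After op 4 (pop): stack=[empty] mem=[0,0,0,0]

(empty)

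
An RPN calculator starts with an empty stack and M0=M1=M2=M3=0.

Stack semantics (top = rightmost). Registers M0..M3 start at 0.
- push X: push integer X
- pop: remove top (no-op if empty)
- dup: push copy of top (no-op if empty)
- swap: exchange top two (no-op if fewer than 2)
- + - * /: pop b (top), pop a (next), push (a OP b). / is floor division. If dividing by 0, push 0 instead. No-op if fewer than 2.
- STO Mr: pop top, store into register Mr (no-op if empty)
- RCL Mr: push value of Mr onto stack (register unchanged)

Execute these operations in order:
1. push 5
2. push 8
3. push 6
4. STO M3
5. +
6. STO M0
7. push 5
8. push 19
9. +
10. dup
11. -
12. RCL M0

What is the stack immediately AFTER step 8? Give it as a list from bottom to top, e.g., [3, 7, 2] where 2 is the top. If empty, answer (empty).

After op 1 (push 5): stack=[5] mem=[0,0,0,0]
After op 2 (push 8): stack=[5,8] mem=[0,0,0,0]
After op 3 (push 6): stack=[5,8,6] mem=[0,0,0,0]
After op 4 (STO M3): stack=[5,8] mem=[0,0,0,6]
After op 5 (+): stack=[13] mem=[0,0,0,6]
After op 6 (STO M0): stack=[empty] mem=[13,0,0,6]
After op 7 (push 5): stack=[5] mem=[13,0,0,6]
After op 8 (push 19): stack=[5,19] mem=[13,0,0,6]

[5, 19]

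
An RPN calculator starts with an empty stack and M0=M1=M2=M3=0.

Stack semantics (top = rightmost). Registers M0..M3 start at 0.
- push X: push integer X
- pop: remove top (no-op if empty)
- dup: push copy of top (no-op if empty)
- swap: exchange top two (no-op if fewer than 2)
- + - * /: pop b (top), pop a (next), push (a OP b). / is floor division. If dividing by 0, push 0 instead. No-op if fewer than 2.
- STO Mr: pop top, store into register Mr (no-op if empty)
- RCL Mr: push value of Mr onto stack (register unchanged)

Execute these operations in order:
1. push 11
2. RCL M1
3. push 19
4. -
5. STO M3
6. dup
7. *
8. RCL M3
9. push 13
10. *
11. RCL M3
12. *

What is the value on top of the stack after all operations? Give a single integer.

After op 1 (push 11): stack=[11] mem=[0,0,0,0]
After op 2 (RCL M1): stack=[11,0] mem=[0,0,0,0]
After op 3 (push 19): stack=[11,0,19] mem=[0,0,0,0]
After op 4 (-): stack=[11,-19] mem=[0,0,0,0]
After op 5 (STO M3): stack=[11] mem=[0,0,0,-19]
After op 6 (dup): stack=[11,11] mem=[0,0,0,-19]
After op 7 (*): stack=[121] mem=[0,0,0,-19]
After op 8 (RCL M3): stack=[121,-19] mem=[0,0,0,-19]
After op 9 (push 13): stack=[121,-19,13] mem=[0,0,0,-19]
After op 10 (*): stack=[121,-247] mem=[0,0,0,-19]
After op 11 (RCL M3): stack=[121,-247,-19] mem=[0,0,0,-19]
After op 12 (*): stack=[121,4693] mem=[0,0,0,-19]

Answer: 4693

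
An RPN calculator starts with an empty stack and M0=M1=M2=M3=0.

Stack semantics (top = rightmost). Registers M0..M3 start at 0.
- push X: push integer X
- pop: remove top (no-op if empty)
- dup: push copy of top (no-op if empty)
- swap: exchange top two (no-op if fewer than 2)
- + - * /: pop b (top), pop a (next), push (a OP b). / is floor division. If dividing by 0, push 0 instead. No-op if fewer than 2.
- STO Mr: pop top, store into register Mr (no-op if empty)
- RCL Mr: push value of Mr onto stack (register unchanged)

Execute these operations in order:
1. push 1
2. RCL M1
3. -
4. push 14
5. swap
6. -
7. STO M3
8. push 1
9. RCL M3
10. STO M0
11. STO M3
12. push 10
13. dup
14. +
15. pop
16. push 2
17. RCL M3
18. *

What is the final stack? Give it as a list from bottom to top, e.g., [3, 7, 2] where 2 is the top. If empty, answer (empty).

After op 1 (push 1): stack=[1] mem=[0,0,0,0]
After op 2 (RCL M1): stack=[1,0] mem=[0,0,0,0]
After op 3 (-): stack=[1] mem=[0,0,0,0]
After op 4 (push 14): stack=[1,14] mem=[0,0,0,0]
After op 5 (swap): stack=[14,1] mem=[0,0,0,0]
After op 6 (-): stack=[13] mem=[0,0,0,0]
After op 7 (STO M3): stack=[empty] mem=[0,0,0,13]
After op 8 (push 1): stack=[1] mem=[0,0,0,13]
After op 9 (RCL M3): stack=[1,13] mem=[0,0,0,13]
After op 10 (STO M0): stack=[1] mem=[13,0,0,13]
After op 11 (STO M3): stack=[empty] mem=[13,0,0,1]
After op 12 (push 10): stack=[10] mem=[13,0,0,1]
After op 13 (dup): stack=[10,10] mem=[13,0,0,1]
After op 14 (+): stack=[20] mem=[13,0,0,1]
After op 15 (pop): stack=[empty] mem=[13,0,0,1]
After op 16 (push 2): stack=[2] mem=[13,0,0,1]
After op 17 (RCL M3): stack=[2,1] mem=[13,0,0,1]
After op 18 (*): stack=[2] mem=[13,0,0,1]

Answer: [2]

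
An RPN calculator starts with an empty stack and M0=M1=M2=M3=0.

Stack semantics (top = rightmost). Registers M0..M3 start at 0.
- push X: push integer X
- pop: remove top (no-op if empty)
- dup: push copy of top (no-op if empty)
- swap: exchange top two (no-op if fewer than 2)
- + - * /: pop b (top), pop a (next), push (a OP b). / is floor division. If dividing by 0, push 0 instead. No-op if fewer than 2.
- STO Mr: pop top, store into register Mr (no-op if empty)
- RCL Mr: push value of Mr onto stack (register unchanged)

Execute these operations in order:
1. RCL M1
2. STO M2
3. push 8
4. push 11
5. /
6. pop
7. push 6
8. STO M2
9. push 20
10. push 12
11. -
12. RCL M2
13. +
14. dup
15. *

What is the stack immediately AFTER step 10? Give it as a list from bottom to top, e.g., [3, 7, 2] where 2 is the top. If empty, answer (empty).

After op 1 (RCL M1): stack=[0] mem=[0,0,0,0]
After op 2 (STO M2): stack=[empty] mem=[0,0,0,0]
After op 3 (push 8): stack=[8] mem=[0,0,0,0]
After op 4 (push 11): stack=[8,11] mem=[0,0,0,0]
After op 5 (/): stack=[0] mem=[0,0,0,0]
After op 6 (pop): stack=[empty] mem=[0,0,0,0]
After op 7 (push 6): stack=[6] mem=[0,0,0,0]
After op 8 (STO M2): stack=[empty] mem=[0,0,6,0]
After op 9 (push 20): stack=[20] mem=[0,0,6,0]
After op 10 (push 12): stack=[20,12] mem=[0,0,6,0]

[20, 12]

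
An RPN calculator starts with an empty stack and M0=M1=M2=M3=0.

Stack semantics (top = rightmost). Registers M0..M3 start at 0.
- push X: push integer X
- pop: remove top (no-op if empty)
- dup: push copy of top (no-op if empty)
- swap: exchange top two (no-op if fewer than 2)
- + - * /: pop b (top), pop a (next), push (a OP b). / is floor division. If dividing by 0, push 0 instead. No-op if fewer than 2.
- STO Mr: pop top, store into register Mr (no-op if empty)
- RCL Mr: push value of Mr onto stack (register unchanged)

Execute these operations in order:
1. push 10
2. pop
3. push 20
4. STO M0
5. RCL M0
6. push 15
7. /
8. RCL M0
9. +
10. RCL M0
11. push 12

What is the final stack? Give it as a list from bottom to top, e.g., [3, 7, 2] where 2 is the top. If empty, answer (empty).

After op 1 (push 10): stack=[10] mem=[0,0,0,0]
After op 2 (pop): stack=[empty] mem=[0,0,0,0]
After op 3 (push 20): stack=[20] mem=[0,0,0,0]
After op 4 (STO M0): stack=[empty] mem=[20,0,0,0]
After op 5 (RCL M0): stack=[20] mem=[20,0,0,0]
After op 6 (push 15): stack=[20,15] mem=[20,0,0,0]
After op 7 (/): stack=[1] mem=[20,0,0,0]
After op 8 (RCL M0): stack=[1,20] mem=[20,0,0,0]
After op 9 (+): stack=[21] mem=[20,0,0,0]
After op 10 (RCL M0): stack=[21,20] mem=[20,0,0,0]
After op 11 (push 12): stack=[21,20,12] mem=[20,0,0,0]

Answer: [21, 20, 12]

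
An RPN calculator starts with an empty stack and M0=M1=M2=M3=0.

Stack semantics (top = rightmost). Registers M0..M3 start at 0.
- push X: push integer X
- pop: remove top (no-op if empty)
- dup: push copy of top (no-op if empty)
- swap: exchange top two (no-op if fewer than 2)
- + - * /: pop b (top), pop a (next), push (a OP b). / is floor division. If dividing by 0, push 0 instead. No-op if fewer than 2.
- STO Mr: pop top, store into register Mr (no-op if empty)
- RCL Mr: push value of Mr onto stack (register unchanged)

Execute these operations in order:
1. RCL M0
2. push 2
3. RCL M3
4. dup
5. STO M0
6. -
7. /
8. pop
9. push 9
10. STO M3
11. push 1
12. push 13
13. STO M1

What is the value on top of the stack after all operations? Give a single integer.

After op 1 (RCL M0): stack=[0] mem=[0,0,0,0]
After op 2 (push 2): stack=[0,2] mem=[0,0,0,0]
After op 3 (RCL M3): stack=[0,2,0] mem=[0,0,0,0]
After op 4 (dup): stack=[0,2,0,0] mem=[0,0,0,0]
After op 5 (STO M0): stack=[0,2,0] mem=[0,0,0,0]
After op 6 (-): stack=[0,2] mem=[0,0,0,0]
After op 7 (/): stack=[0] mem=[0,0,0,0]
After op 8 (pop): stack=[empty] mem=[0,0,0,0]
After op 9 (push 9): stack=[9] mem=[0,0,0,0]
After op 10 (STO M3): stack=[empty] mem=[0,0,0,9]
After op 11 (push 1): stack=[1] mem=[0,0,0,9]
After op 12 (push 13): stack=[1,13] mem=[0,0,0,9]
After op 13 (STO M1): stack=[1] mem=[0,13,0,9]

Answer: 1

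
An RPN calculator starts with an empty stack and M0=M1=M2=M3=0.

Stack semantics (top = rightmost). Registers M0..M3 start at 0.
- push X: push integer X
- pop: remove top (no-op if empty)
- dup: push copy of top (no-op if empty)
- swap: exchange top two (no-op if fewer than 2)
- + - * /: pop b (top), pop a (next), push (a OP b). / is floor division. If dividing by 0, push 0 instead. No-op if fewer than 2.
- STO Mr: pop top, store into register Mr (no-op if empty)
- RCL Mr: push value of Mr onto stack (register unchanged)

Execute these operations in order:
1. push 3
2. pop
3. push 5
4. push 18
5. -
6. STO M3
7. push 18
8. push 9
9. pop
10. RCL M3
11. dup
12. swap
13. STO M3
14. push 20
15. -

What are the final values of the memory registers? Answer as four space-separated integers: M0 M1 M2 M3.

Answer: 0 0 0 -13

Derivation:
After op 1 (push 3): stack=[3] mem=[0,0,0,0]
After op 2 (pop): stack=[empty] mem=[0,0,0,0]
After op 3 (push 5): stack=[5] mem=[0,0,0,0]
After op 4 (push 18): stack=[5,18] mem=[0,0,0,0]
After op 5 (-): stack=[-13] mem=[0,0,0,0]
After op 6 (STO M3): stack=[empty] mem=[0,0,0,-13]
After op 7 (push 18): stack=[18] mem=[0,0,0,-13]
After op 8 (push 9): stack=[18,9] mem=[0,0,0,-13]
After op 9 (pop): stack=[18] mem=[0,0,0,-13]
After op 10 (RCL M3): stack=[18,-13] mem=[0,0,0,-13]
After op 11 (dup): stack=[18,-13,-13] mem=[0,0,0,-13]
After op 12 (swap): stack=[18,-13,-13] mem=[0,0,0,-13]
After op 13 (STO M3): stack=[18,-13] mem=[0,0,0,-13]
After op 14 (push 20): stack=[18,-13,20] mem=[0,0,0,-13]
After op 15 (-): stack=[18,-33] mem=[0,0,0,-13]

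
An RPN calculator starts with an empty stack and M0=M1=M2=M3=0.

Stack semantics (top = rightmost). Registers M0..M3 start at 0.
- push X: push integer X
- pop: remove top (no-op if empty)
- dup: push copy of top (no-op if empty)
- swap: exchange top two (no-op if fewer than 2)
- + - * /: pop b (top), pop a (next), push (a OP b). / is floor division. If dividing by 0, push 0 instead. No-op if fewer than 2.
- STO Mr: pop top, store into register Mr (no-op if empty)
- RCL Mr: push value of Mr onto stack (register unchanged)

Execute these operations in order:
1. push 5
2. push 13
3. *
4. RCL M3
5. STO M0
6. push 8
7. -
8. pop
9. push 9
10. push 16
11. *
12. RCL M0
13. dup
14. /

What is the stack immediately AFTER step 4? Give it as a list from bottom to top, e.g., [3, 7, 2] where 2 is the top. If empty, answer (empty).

After op 1 (push 5): stack=[5] mem=[0,0,0,0]
After op 2 (push 13): stack=[5,13] mem=[0,0,0,0]
After op 3 (*): stack=[65] mem=[0,0,0,0]
After op 4 (RCL M3): stack=[65,0] mem=[0,0,0,0]

[65, 0]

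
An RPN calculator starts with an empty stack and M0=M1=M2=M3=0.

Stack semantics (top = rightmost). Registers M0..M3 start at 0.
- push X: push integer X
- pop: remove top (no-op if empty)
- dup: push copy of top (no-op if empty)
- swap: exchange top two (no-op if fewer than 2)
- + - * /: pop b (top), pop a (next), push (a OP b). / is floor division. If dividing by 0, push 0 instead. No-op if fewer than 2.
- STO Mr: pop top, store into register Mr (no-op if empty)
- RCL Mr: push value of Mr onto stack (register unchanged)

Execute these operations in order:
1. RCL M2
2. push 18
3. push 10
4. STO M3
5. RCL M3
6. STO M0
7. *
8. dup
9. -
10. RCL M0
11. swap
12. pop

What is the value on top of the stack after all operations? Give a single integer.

Answer: 10

Derivation:
After op 1 (RCL M2): stack=[0] mem=[0,0,0,0]
After op 2 (push 18): stack=[0,18] mem=[0,0,0,0]
After op 3 (push 10): stack=[0,18,10] mem=[0,0,0,0]
After op 4 (STO M3): stack=[0,18] mem=[0,0,0,10]
After op 5 (RCL M3): stack=[0,18,10] mem=[0,0,0,10]
After op 6 (STO M0): stack=[0,18] mem=[10,0,0,10]
After op 7 (*): stack=[0] mem=[10,0,0,10]
After op 8 (dup): stack=[0,0] mem=[10,0,0,10]
After op 9 (-): stack=[0] mem=[10,0,0,10]
After op 10 (RCL M0): stack=[0,10] mem=[10,0,0,10]
After op 11 (swap): stack=[10,0] mem=[10,0,0,10]
After op 12 (pop): stack=[10] mem=[10,0,0,10]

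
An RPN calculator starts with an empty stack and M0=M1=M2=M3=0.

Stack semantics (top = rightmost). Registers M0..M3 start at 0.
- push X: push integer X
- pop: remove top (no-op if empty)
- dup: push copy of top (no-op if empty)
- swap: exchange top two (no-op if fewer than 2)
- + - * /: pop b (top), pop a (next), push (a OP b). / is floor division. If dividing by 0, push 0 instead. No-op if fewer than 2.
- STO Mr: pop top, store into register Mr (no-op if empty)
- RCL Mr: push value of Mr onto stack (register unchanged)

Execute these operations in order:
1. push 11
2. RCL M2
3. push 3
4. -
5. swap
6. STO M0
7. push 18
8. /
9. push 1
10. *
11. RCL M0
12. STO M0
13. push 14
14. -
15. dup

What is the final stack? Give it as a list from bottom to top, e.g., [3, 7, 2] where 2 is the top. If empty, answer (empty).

After op 1 (push 11): stack=[11] mem=[0,0,0,0]
After op 2 (RCL M2): stack=[11,0] mem=[0,0,0,0]
After op 3 (push 3): stack=[11,0,3] mem=[0,0,0,0]
After op 4 (-): stack=[11,-3] mem=[0,0,0,0]
After op 5 (swap): stack=[-3,11] mem=[0,0,0,0]
After op 6 (STO M0): stack=[-3] mem=[11,0,0,0]
After op 7 (push 18): stack=[-3,18] mem=[11,0,0,0]
After op 8 (/): stack=[-1] mem=[11,0,0,0]
After op 9 (push 1): stack=[-1,1] mem=[11,0,0,0]
After op 10 (*): stack=[-1] mem=[11,0,0,0]
After op 11 (RCL M0): stack=[-1,11] mem=[11,0,0,0]
After op 12 (STO M0): stack=[-1] mem=[11,0,0,0]
After op 13 (push 14): stack=[-1,14] mem=[11,0,0,0]
After op 14 (-): stack=[-15] mem=[11,0,0,0]
After op 15 (dup): stack=[-15,-15] mem=[11,0,0,0]

Answer: [-15, -15]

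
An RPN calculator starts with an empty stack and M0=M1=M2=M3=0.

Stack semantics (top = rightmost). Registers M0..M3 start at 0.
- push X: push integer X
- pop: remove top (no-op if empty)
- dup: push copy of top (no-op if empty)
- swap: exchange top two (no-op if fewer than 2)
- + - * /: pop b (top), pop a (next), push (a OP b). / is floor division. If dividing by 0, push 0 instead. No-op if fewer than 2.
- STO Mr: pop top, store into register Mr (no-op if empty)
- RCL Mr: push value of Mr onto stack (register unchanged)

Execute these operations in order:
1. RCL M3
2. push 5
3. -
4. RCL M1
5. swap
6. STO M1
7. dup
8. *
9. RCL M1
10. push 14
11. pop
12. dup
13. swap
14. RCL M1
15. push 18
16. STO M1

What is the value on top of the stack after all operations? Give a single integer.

Answer: -5

Derivation:
After op 1 (RCL M3): stack=[0] mem=[0,0,0,0]
After op 2 (push 5): stack=[0,5] mem=[0,0,0,0]
After op 3 (-): stack=[-5] mem=[0,0,0,0]
After op 4 (RCL M1): stack=[-5,0] mem=[0,0,0,0]
After op 5 (swap): stack=[0,-5] mem=[0,0,0,0]
After op 6 (STO M1): stack=[0] mem=[0,-5,0,0]
After op 7 (dup): stack=[0,0] mem=[0,-5,0,0]
After op 8 (*): stack=[0] mem=[0,-5,0,0]
After op 9 (RCL M1): stack=[0,-5] mem=[0,-5,0,0]
After op 10 (push 14): stack=[0,-5,14] mem=[0,-5,0,0]
After op 11 (pop): stack=[0,-5] mem=[0,-5,0,0]
After op 12 (dup): stack=[0,-5,-5] mem=[0,-5,0,0]
After op 13 (swap): stack=[0,-5,-5] mem=[0,-5,0,0]
After op 14 (RCL M1): stack=[0,-5,-5,-5] mem=[0,-5,0,0]
After op 15 (push 18): stack=[0,-5,-5,-5,18] mem=[0,-5,0,0]
After op 16 (STO M1): stack=[0,-5,-5,-5] mem=[0,18,0,0]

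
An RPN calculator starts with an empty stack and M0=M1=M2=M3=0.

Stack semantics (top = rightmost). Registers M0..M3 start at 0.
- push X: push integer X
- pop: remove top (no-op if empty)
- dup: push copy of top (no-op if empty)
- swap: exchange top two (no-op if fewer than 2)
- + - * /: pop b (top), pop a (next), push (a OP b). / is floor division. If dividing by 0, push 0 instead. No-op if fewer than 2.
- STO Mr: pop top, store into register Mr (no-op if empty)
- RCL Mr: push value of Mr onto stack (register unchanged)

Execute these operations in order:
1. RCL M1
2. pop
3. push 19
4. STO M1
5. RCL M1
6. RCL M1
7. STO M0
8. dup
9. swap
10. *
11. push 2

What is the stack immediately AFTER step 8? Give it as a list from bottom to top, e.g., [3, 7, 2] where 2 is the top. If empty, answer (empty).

After op 1 (RCL M1): stack=[0] mem=[0,0,0,0]
After op 2 (pop): stack=[empty] mem=[0,0,0,0]
After op 3 (push 19): stack=[19] mem=[0,0,0,0]
After op 4 (STO M1): stack=[empty] mem=[0,19,0,0]
After op 5 (RCL M1): stack=[19] mem=[0,19,0,0]
After op 6 (RCL M1): stack=[19,19] mem=[0,19,0,0]
After op 7 (STO M0): stack=[19] mem=[19,19,0,0]
After op 8 (dup): stack=[19,19] mem=[19,19,0,0]

[19, 19]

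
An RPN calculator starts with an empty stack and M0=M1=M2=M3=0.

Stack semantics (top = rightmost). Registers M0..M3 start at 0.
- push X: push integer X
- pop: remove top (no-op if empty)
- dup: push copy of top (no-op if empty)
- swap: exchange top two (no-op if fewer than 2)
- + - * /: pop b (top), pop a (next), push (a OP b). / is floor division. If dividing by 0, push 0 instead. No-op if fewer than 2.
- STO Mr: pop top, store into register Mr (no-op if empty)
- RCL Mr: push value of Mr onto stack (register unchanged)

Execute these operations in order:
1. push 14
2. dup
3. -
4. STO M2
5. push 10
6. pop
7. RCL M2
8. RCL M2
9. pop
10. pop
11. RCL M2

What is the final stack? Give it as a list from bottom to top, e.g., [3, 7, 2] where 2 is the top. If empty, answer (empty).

Answer: [0]

Derivation:
After op 1 (push 14): stack=[14] mem=[0,0,0,0]
After op 2 (dup): stack=[14,14] mem=[0,0,0,0]
After op 3 (-): stack=[0] mem=[0,0,0,0]
After op 4 (STO M2): stack=[empty] mem=[0,0,0,0]
After op 5 (push 10): stack=[10] mem=[0,0,0,0]
After op 6 (pop): stack=[empty] mem=[0,0,0,0]
After op 7 (RCL M2): stack=[0] mem=[0,0,0,0]
After op 8 (RCL M2): stack=[0,0] mem=[0,0,0,0]
After op 9 (pop): stack=[0] mem=[0,0,0,0]
After op 10 (pop): stack=[empty] mem=[0,0,0,0]
After op 11 (RCL M2): stack=[0] mem=[0,0,0,0]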